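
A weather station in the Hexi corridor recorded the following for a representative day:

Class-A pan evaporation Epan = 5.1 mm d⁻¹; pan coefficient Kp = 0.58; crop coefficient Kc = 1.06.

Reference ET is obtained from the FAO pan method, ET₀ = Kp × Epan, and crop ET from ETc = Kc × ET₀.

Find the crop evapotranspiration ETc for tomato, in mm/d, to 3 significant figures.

3.14 mm/d

ET₀ = 0.58 × 5.1 = 2.9580 mm/d
ETc = Kc × ET₀ = 1.06 × 2.9580 = 3.1355 mm/d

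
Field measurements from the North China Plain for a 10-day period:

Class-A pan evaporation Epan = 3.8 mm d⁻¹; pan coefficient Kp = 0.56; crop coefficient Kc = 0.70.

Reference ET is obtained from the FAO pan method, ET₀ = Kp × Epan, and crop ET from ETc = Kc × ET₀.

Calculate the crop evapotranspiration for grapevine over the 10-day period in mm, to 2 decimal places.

14.90 mm

ET₀ = 0.56 × 3.8 = 2.1280 mm/d
ETc = Kc × ET₀ = 0.70 × 2.1280 = 1.4896 mm/d
Over 10 days: 1.4896 × 10 = 14.896 mm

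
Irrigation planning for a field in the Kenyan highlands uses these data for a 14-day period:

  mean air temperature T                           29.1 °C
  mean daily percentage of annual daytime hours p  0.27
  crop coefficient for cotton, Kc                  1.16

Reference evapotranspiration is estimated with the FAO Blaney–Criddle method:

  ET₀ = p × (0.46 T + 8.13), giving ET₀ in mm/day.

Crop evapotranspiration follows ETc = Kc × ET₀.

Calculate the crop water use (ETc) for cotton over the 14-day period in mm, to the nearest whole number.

ET₀ = 0.27 × (0.46 × 29.1 + 8.13) = 0.27 × 21.516 = 5.8093 mm/d
ETc = Kc × ET₀ = 1.16 × 5.8093 = 6.7388 mm/d
Over 14 days: 6.7388 × 14 = 94.343 mm

94 mm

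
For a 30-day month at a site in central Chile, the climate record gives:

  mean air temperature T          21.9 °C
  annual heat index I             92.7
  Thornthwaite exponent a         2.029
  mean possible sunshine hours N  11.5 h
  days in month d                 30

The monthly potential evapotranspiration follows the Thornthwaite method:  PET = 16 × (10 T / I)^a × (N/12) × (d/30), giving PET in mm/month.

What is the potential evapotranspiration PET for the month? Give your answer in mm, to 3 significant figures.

10T/I = 10 × 21.9 / 92.7 = 2.3625
(10T/I)^a = 2.3625^2.029 = 5.7223
Uncorrected PET = 16 × 5.7223 = 91.557 mm
Correction = (N/12)(d/30) = (11.5/12)(30/30) = 0.9583
PET = 91.557 × 0.9583 = 87.739 mm/month

87.7 mm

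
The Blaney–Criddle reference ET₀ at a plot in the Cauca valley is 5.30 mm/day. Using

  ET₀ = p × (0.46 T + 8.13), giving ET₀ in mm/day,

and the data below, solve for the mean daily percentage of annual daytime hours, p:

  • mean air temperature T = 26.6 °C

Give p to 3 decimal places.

0.260

p = ET₀ / (0.46 T + 8.13) = 5.30 / (0.46 × 26.6 + 8.13) = 5.30 / 20.366 = 0.2602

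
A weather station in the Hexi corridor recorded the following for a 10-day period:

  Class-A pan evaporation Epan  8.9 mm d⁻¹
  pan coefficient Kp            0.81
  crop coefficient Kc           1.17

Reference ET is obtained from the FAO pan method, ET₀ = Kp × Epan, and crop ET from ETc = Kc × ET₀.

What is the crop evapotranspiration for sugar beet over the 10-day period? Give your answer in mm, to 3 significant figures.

ET₀ = 0.81 × 8.9 = 7.2090 mm/d
ETc = Kc × ET₀ = 1.17 × 7.2090 = 8.4345 mm/d
Over 10 days: 8.4345 × 10 = 84.345 mm

84.3 mm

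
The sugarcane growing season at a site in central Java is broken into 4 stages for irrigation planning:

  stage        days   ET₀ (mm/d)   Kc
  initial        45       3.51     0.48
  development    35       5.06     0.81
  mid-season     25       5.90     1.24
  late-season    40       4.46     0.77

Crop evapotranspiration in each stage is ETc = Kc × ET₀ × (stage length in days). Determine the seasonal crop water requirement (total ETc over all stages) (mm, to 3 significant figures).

540 mm

initial: 0.48 × 3.51 × 45 = 75.82 mm
development: 0.81 × 5.06 × 35 = 143.45 mm
mid-season: 1.24 × 5.90 × 25 = 182.90 mm
late-season: 0.77 × 4.46 × 40 = 137.37 mm
Seasonal total = 539.54 mm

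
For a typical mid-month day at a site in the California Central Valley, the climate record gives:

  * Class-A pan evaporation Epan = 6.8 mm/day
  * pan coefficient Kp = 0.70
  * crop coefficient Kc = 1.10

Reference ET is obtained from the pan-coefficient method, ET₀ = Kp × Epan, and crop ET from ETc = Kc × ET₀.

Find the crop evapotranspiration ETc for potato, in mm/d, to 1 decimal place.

5.2 mm/d

ET₀ = 0.70 × 6.8 = 4.7600 mm/d
ETc = Kc × ET₀ = 1.10 × 4.7600 = 5.2360 mm/d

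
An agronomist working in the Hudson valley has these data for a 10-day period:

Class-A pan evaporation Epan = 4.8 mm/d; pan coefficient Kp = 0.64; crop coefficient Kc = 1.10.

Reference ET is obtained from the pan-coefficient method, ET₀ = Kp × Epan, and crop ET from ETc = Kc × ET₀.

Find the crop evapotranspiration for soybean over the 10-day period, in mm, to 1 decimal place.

ET₀ = 0.64 × 4.8 = 3.0720 mm/d
ETc = Kc × ET₀ = 1.10 × 3.0720 = 3.3792 mm/d
Over 10 days: 3.3792 × 10 = 33.792 mm

33.8 mm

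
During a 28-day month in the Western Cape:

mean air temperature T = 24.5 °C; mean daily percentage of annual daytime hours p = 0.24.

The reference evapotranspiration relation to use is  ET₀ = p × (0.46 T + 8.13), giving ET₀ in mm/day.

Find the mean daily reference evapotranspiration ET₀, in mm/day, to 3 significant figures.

4.66 mm/day

ET₀ = 0.24 × (0.46 × 24.5 + 8.13) = 0.24 × 19.400 = 4.6560 mm/d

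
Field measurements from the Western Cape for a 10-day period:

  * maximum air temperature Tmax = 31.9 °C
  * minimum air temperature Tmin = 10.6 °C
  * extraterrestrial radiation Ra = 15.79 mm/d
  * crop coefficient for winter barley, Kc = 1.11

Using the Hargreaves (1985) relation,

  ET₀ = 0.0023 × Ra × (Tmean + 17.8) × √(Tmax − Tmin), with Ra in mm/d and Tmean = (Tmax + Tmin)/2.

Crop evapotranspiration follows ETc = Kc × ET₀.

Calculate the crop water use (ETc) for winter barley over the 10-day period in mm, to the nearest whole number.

73 mm

Tmean = (31.9 + 10.6)/2 = 21.25 °C
ET₀ = 0.0023 × 15.79 × (21.25 + 17.8) × √21.3 = 0.0023 × 15.79 × 39.05 × 4.6152 = 6.5452 mm/d
ETc = Kc × ET₀ = 1.11 × 6.5452 = 7.2652 mm/d
Over 10 days: 7.2652 × 10 = 72.652 mm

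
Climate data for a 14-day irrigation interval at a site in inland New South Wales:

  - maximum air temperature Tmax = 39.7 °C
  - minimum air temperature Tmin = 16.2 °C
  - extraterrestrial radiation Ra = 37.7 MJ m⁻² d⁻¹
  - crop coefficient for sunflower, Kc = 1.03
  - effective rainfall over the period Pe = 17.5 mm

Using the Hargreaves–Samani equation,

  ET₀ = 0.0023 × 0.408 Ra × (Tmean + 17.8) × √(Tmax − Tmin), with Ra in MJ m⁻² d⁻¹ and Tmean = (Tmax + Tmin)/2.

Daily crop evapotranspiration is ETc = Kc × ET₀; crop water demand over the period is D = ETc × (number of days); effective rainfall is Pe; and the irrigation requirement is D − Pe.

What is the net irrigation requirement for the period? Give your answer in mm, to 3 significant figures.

95.6 mm

Tmean = (39.7 + 16.2)/2 = 27.95 °C
0.408 Ra = 0.408 × 37.7 = 15.3816 mm/d equivalent
ET₀ = 0.0023 × 15.3816 × (27.95 + 17.8) × √23.5 = 0.0023 × 15.3816 × 45.75 × 4.8477 = 7.8461 mm/d
ETc = Kc × ET₀ = 1.03 × 7.8461 = 8.0815 mm/d
Crop demand D = ETc × 14 d = 8.0815 × 14 = 113.141 mm
D − Pe = 113.141 − 17.5 = 95.641 mm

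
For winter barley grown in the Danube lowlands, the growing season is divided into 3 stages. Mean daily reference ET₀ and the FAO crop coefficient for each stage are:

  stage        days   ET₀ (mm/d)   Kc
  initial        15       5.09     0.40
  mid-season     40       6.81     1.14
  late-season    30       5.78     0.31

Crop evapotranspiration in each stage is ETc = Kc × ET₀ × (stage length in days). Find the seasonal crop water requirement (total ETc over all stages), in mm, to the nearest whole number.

initial: 0.40 × 5.09 × 15 = 30.54 mm
mid-season: 1.14 × 6.81 × 40 = 310.54 mm
late-season: 0.31 × 5.78 × 30 = 53.75 mm
Seasonal total = 394.83 mm

395 mm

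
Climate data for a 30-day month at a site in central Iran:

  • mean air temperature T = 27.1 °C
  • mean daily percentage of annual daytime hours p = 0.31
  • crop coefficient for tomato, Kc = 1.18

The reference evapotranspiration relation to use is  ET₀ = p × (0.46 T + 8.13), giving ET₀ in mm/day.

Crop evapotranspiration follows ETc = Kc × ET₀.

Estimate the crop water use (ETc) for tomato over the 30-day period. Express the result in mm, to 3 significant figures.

ET₀ = 0.31 × (0.46 × 27.1 + 8.13) = 0.31 × 20.596 = 6.3848 mm/d
ETc = Kc × ET₀ = 1.18 × 6.3848 = 7.5341 mm/d
Over 30 days: 7.5341 × 30 = 226.023 mm

226 mm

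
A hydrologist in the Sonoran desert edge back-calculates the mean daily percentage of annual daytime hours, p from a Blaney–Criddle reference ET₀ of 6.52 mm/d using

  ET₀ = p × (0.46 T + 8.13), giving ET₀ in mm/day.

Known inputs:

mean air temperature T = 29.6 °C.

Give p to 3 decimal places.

p = ET₀ / (0.46 T + 8.13) = 6.52 / (0.46 × 29.6 + 8.13) = 6.52 / 21.746 = 0.2998

0.300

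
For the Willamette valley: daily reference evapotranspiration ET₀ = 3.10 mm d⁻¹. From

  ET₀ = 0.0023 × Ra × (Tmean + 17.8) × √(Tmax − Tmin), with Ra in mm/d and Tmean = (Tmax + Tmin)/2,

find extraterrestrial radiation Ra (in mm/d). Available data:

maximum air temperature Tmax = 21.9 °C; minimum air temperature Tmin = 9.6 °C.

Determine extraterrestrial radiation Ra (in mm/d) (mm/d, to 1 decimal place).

Tmean = 15.75 °C; √ΔT = 3.5071
Ra = ET₀ / [0.0023 × (Tmean+17.8) × √ΔT] = 3.10 / (0.0023 × 33.55 × 3.5071) = 11.455 mm/d

11.5 mm/d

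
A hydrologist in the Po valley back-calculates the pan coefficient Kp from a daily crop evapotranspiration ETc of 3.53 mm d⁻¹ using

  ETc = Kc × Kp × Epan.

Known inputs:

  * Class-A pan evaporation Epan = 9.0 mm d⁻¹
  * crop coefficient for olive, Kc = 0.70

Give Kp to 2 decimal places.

ETc = Kc × Kp × Epan  ⇒  Kp = ETc / (Kc × Epan)
Kp = 3.53 / (0.70 × 9.0) = 3.53 / 6.300 = 0.5603

0.56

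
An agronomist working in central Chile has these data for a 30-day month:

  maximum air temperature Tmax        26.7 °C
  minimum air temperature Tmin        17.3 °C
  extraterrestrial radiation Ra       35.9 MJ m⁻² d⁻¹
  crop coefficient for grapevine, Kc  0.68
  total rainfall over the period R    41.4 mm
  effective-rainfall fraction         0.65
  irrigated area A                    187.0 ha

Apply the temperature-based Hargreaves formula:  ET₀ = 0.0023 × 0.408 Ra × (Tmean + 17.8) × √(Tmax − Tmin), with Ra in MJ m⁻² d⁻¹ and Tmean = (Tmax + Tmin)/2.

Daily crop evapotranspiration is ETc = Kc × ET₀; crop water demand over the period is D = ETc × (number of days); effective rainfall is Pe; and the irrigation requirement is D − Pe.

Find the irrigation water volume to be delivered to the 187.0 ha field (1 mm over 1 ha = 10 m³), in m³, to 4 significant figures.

106500 m³

Tmean = (26.7 + 17.3)/2 = 22.00 °C
0.408 Ra = 0.408 × 35.9 = 14.6472 mm/d equivalent
ET₀ = 0.0023 × 14.6472 × (22.00 + 17.8) × √9.4 = 0.0023 × 14.6472 × 39.80 × 3.0659 = 4.1108 mm/d
ETc = Kc × ET₀ = 0.68 × 4.1108 = 2.7953 mm/d
Crop demand D = ETc × 30 d = 2.7953 × 30 = 83.859 mm
Pe = 0.65 × 41.4 = 26.910 mm
D − Pe = 83.859 − 26.910 = 56.949 mm
Volume = 56.949 mm × 187.0 ha × 10 = 106494.6 m³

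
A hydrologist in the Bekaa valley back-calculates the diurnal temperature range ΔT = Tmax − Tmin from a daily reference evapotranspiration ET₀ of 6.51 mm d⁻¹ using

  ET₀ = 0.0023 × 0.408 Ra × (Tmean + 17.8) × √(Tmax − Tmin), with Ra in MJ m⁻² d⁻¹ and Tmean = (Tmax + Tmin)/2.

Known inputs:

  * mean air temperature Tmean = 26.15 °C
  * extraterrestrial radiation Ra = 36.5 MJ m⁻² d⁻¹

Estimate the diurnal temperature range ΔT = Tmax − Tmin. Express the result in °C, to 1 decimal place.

√ΔT = ET₀ / [0.0023 × 0.408 × Ra × (Tmean+17.8)] = 6.51 / (0.0023 × 14.8920 × 43.95) = 4.3246
ΔT = 4.3246² = 18.702 °C

18.7 °C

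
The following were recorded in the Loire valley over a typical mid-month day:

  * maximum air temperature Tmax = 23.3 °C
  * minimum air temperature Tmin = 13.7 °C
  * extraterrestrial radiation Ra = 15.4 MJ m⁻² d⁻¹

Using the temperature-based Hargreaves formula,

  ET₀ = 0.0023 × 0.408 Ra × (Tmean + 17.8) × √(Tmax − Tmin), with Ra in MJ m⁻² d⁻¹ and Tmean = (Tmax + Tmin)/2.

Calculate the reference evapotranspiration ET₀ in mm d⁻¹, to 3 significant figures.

Tmean = (23.3 + 13.7)/2 = 18.50 °C
0.408 Ra = 0.408 × 15.4 = 6.2832 mm/d equivalent
ET₀ = 0.0023 × 6.2832 × (18.50 + 17.8) × √9.6 = 0.0023 × 6.2832 × 36.30 × 3.0984 = 1.6254 mm/d

1.63 mm d⁻¹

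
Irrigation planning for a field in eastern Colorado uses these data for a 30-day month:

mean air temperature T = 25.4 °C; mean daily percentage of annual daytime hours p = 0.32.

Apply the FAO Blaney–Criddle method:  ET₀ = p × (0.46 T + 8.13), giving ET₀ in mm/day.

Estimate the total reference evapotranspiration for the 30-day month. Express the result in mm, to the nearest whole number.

ET₀ = 0.32 × (0.46 × 25.4 + 8.13) = 0.32 × 19.814 = 6.3405 mm/d
Monthly total = 6.3405 × 30 = 190.215 mm

190 mm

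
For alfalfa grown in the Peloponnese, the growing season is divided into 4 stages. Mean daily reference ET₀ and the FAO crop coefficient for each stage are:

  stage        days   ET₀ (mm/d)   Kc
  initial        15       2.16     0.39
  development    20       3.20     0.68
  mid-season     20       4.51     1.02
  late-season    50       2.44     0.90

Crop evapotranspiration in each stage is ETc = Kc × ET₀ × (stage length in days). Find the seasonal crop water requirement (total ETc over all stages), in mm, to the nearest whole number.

initial: 0.39 × 2.16 × 15 = 12.64 mm
development: 0.68 × 3.20 × 20 = 43.52 mm
mid-season: 1.02 × 4.51 × 20 = 92.00 mm
late-season: 0.90 × 2.44 × 50 = 109.80 mm
Seasonal total = 257.96 mm

258 mm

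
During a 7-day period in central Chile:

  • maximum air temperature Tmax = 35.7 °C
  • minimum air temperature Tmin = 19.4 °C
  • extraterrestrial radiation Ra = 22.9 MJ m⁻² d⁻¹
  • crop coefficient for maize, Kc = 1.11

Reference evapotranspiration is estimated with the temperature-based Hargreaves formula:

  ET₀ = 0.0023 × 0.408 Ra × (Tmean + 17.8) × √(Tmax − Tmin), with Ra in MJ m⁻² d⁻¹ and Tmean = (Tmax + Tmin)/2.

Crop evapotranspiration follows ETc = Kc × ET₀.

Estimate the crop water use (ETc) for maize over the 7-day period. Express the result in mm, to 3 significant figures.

Tmean = (35.7 + 19.4)/2 = 27.55 °C
0.408 Ra = 0.408 × 22.9 = 9.3432 mm/d equivalent
ET₀ = 0.0023 × 9.3432 × (27.55 + 17.8) × √16.3 = 0.0023 × 9.3432 × 45.35 × 4.0373 = 3.9345 mm/d
ETc = Kc × ET₀ = 1.11 × 3.9345 = 4.3673 mm/d
Over 7 days: 4.3673 × 7 = 30.571 mm

30.6 mm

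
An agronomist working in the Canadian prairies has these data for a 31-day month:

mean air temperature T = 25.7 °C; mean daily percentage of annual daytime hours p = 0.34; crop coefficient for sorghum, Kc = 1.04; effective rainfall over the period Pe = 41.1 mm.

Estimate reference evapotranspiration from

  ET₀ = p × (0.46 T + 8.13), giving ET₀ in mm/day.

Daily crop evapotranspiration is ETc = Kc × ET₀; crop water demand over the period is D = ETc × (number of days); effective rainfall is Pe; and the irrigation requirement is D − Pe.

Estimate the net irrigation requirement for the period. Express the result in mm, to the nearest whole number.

178 mm

ET₀ = 0.34 × (0.46 × 25.7 + 8.13) = 0.34 × 19.952 = 6.7837 mm/d
ETc = Kc × ET₀ = 1.04 × 6.7837 = 7.0550 mm/d
Crop demand D = ETc × 31 d = 7.0550 × 31 = 218.705 mm
D − Pe = 218.705 − 41.1 = 177.605 mm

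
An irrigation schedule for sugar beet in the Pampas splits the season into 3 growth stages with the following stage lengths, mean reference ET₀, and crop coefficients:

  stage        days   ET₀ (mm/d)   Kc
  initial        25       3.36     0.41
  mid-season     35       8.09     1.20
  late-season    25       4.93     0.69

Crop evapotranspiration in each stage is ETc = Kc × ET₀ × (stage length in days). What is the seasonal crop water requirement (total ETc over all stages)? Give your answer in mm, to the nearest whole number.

459 mm

initial: 0.41 × 3.36 × 25 = 34.44 mm
mid-season: 1.20 × 8.09 × 35 = 339.78 mm
late-season: 0.69 × 4.93 × 25 = 85.04 mm
Seasonal total = 459.26 mm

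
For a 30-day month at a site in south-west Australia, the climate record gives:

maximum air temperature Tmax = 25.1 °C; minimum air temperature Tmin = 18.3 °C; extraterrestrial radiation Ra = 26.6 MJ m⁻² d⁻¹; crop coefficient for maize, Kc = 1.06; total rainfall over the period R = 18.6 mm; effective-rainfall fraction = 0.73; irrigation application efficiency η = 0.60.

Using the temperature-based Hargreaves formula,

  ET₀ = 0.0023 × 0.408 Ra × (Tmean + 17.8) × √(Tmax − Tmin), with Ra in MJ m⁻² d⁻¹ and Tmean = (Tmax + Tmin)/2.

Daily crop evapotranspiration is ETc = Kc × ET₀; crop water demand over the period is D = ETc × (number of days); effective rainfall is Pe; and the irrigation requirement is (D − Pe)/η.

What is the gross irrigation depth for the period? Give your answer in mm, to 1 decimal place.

113.6 mm

Tmean = (25.1 + 18.3)/2 = 21.70 °C
0.408 Ra = 0.408 × 26.6 = 10.8528 mm/d equivalent
ET₀ = 0.0023 × 10.8528 × (21.70 + 17.8) × √6.8 = 0.0023 × 10.8528 × 39.50 × 2.6077 = 2.5711 mm/d
ETc = Kc × ET₀ = 1.06 × 2.5711 = 2.7254 mm/d
Crop demand D = ETc × 30 d = 2.7254 × 30 = 81.762 mm
Pe = 0.73 × 18.6 = 13.578 mm
D − Pe = 81.762 − 13.578 = 68.184 mm
Gross irrigation = 68.184 / 0.60 = 113.640 mm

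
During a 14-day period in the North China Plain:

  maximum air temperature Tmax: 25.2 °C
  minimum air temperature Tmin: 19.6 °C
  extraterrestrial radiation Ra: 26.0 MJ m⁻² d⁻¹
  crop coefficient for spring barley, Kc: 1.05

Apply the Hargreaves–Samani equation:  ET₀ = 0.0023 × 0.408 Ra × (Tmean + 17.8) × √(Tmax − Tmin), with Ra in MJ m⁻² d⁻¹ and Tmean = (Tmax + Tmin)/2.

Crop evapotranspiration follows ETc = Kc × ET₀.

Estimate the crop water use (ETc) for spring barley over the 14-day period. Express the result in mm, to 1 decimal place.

34.1 mm

Tmean = (25.2 + 19.6)/2 = 22.40 °C
0.408 Ra = 0.408 × 26.0 = 10.6080 mm/d equivalent
ET₀ = 0.0023 × 10.6080 × (22.40 + 17.8) × √5.6 = 0.0023 × 10.6080 × 40.20 × 2.3664 = 2.3210 mm/d
ETc = Kc × ET₀ = 1.05 × 2.3210 = 2.4371 mm/d
Over 14 days: 2.4371 × 14 = 34.119 mm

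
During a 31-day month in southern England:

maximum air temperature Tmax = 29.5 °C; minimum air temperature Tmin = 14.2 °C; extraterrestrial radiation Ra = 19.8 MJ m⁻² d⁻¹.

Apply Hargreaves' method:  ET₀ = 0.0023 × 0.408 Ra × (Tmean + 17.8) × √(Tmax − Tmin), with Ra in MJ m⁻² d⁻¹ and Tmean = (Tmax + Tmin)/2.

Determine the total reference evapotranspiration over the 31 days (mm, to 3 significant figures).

Tmean = (29.5 + 14.2)/2 = 21.85 °C
0.408 Ra = 0.408 × 19.8 = 8.0784 mm/d equivalent
ET₀ = 0.0023 × 8.0784 × (21.85 + 17.8) × √15.3 = 0.0023 × 8.0784 × 39.65 × 3.9115 = 2.8816 mm/d
Over 31 days: 2.8816 × 31 = 89.330 mm

89.3 mm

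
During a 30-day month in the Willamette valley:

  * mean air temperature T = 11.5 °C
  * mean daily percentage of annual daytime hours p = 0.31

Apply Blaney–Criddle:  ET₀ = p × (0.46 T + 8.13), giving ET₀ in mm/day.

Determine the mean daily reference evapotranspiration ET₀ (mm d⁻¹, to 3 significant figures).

4.16 mm d⁻¹

ET₀ = 0.31 × (0.46 × 11.5 + 8.13) = 0.31 × 13.420 = 4.1602 mm/d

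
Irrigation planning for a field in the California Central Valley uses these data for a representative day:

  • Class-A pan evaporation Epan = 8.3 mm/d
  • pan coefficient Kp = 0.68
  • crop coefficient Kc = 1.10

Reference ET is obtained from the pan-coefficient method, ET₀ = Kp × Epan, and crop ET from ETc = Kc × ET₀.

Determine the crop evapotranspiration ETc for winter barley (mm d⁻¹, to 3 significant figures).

ET₀ = 0.68 × 8.3 = 5.6440 mm/d
ETc = Kc × ET₀ = 1.10 × 5.6440 = 6.2084 mm/d

6.21 mm d⁻¹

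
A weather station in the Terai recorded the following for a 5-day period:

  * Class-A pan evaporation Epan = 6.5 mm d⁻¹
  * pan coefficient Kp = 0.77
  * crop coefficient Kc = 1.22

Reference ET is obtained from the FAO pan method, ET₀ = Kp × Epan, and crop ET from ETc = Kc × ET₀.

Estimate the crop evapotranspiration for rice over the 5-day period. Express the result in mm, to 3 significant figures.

ET₀ = 0.77 × 6.5 = 5.0050 mm/d
ETc = Kc × ET₀ = 1.22 × 5.0050 = 6.1061 mm/d
Over 5 days: 6.1061 × 5 = 30.531 mm

30.5 mm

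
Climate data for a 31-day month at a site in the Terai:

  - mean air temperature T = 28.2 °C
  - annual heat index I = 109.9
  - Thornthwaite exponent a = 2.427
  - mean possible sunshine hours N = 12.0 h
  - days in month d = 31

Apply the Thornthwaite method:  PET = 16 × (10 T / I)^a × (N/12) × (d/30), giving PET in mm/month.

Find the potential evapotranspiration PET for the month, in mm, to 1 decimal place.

10T/I = 10 × 28.2 / 109.9 = 2.5660
(10T/I)^a = 2.5660^2.427 = 9.8461
Uncorrected PET = 16 × 9.8461 = 157.538 mm
Correction = (N/12)(d/30) = (12.0/12)(31/30) = 1.0333
PET = 157.538 × 1.0333 = 162.784 mm/month

162.8 mm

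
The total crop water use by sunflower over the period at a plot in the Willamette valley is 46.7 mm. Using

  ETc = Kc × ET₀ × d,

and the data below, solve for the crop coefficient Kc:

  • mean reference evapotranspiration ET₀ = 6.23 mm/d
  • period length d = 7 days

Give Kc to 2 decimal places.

1.07

ETc = Kc × ET₀ × d  ⇒  Kc = ETc / (ET₀ × d)
Kc = 46.7 / (6.23 × 7) = 46.7 / 43.61 = 1.0709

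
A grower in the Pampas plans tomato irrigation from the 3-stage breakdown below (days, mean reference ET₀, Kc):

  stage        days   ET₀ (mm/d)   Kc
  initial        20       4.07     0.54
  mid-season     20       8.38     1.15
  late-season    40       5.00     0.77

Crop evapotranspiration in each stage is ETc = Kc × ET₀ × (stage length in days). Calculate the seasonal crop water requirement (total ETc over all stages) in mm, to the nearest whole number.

391 mm

initial: 0.54 × 4.07 × 20 = 43.96 mm
mid-season: 1.15 × 8.38 × 20 = 192.74 mm
late-season: 0.77 × 5.00 × 40 = 154.00 mm
Seasonal total = 390.70 mm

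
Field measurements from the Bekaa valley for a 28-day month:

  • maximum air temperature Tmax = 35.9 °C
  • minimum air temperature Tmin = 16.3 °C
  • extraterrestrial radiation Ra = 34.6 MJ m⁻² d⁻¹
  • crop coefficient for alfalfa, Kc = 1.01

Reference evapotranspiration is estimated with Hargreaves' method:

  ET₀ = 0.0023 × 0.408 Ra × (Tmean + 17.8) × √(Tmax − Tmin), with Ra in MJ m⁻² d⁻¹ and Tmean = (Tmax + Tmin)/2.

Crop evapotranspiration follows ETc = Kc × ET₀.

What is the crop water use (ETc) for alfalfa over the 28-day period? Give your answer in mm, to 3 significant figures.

178 mm

Tmean = (35.9 + 16.3)/2 = 26.10 °C
0.408 Ra = 0.408 × 34.6 = 14.1168 mm/d equivalent
ET₀ = 0.0023 × 14.1168 × (26.10 + 17.8) × √19.6 = 0.0023 × 14.1168 × 43.90 × 4.4272 = 6.3104 mm/d
ETc = Kc × ET₀ = 1.01 × 6.3104 = 6.3735 mm/d
Over 28 days: 6.3735 × 28 = 178.458 mm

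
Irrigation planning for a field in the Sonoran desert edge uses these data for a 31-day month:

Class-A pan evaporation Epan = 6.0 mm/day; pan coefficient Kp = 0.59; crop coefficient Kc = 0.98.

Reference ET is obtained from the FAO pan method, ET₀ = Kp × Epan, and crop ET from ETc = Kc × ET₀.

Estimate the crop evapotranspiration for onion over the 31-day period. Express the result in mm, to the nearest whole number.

108 mm

ET₀ = 0.59 × 6.0 = 3.5400 mm/d
ETc = Kc × ET₀ = 0.98 × 3.5400 = 3.4692 mm/d
Over 31 days: 3.4692 × 31 = 107.545 mm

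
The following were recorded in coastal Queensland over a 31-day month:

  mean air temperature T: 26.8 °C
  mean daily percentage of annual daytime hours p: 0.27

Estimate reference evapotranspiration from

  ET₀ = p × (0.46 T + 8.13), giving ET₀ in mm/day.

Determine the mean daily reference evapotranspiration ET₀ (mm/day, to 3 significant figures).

5.52 mm/day

ET₀ = 0.27 × (0.46 × 26.8 + 8.13) = 0.27 × 20.458 = 5.5237 mm/d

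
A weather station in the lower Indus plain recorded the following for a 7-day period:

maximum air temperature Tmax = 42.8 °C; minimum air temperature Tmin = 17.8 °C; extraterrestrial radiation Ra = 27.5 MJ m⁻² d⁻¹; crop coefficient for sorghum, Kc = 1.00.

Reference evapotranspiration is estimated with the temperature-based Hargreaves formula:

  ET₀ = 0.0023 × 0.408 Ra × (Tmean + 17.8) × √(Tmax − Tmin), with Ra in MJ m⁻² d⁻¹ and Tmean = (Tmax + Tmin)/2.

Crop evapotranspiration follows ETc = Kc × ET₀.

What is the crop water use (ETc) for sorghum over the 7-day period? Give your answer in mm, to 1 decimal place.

Tmean = (42.8 + 17.8)/2 = 30.30 °C
0.408 Ra = 0.408 × 27.5 = 11.2200 mm/d equivalent
ET₀ = 0.0023 × 11.2200 × (30.30 + 17.8) × √25.0 = 0.0023 × 11.2200 × 48.10 × 5.0000 = 6.2063 mm/d
ETc = Kc × ET₀ = 1.00 × 6.2063 = 6.2063 mm/d
Over 7 days: 6.2063 × 7 = 43.444 mm

43.4 mm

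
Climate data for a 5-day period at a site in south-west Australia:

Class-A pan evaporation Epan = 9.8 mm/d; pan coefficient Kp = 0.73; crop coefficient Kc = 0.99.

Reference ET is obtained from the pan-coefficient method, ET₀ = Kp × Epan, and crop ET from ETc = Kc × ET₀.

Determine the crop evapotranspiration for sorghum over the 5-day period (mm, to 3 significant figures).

35.4 mm

ET₀ = 0.73 × 9.8 = 7.1540 mm/d
ETc = Kc × ET₀ = 0.99 × 7.1540 = 7.0825 mm/d
Over 5 days: 7.0825 × 5 = 35.413 mm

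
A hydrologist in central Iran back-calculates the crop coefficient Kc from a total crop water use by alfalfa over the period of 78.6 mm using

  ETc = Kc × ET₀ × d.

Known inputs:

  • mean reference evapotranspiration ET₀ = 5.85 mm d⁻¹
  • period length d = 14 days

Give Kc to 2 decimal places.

ETc = Kc × ET₀ × d  ⇒  Kc = ETc / (ET₀ × d)
Kc = 78.6 / (5.85 × 14) = 78.6 / 81.90 = 0.9597

0.96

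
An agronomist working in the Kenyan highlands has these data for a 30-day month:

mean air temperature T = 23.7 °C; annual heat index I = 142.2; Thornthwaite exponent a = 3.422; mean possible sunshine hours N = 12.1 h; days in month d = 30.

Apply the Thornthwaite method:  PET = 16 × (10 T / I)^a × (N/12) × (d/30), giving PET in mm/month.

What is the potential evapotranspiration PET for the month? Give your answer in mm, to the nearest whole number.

10T/I = 10 × 23.7 / 142.2 = 1.6667
(10T/I)^a = 1.6667^3.422 = 5.7438
Uncorrected PET = 16 × 5.7438 = 91.901 mm
Correction = (N/12)(d/30) = (12.1/12)(30/30) = 1.0083
PET = 91.901 × 1.0083 = 92.664 mm/month

93 mm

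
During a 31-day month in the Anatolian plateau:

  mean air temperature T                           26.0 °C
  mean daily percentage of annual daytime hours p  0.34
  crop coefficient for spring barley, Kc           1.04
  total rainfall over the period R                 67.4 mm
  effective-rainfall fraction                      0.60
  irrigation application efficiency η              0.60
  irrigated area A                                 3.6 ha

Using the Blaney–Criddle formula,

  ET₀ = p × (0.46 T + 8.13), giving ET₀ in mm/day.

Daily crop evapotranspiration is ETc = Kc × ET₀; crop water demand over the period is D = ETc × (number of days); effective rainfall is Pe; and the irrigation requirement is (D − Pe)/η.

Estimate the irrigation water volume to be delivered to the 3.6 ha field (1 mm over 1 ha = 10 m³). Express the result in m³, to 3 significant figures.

ET₀ = 0.34 × (0.46 × 26.0 + 8.13) = 0.34 × 20.090 = 6.8306 mm/d
ETc = Kc × ET₀ = 1.04 × 6.8306 = 7.1038 mm/d
Crop demand D = ETc × 31 d = 7.1038 × 31 = 220.218 mm
Pe = 0.60 × 67.4 = 40.440 mm
D − Pe = 220.218 − 40.440 = 179.778 mm
Gross irrigation = 179.778 / 0.60 = 299.630 mm
Volume = 299.630 mm × 3.6 ha × 10 = 10786.7 m³

10800 m³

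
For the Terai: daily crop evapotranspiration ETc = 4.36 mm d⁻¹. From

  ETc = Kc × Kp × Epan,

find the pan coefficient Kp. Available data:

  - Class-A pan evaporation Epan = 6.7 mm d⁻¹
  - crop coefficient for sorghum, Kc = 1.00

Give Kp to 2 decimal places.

ETc = Kc × Kp × Epan  ⇒  Kp = ETc / (Kc × Epan)
Kp = 4.36 / (1.00 × 6.7) = 4.36 / 6.700 = 0.6507

0.65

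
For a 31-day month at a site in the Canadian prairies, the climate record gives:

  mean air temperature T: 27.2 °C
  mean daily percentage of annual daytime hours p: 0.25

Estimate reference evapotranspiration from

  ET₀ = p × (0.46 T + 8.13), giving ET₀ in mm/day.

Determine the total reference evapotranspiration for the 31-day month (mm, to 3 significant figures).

160 mm

ET₀ = 0.25 × (0.46 × 27.2 + 8.13) = 0.25 × 20.642 = 5.1605 mm/d
Monthly total = 5.1605 × 31 = 159.976 mm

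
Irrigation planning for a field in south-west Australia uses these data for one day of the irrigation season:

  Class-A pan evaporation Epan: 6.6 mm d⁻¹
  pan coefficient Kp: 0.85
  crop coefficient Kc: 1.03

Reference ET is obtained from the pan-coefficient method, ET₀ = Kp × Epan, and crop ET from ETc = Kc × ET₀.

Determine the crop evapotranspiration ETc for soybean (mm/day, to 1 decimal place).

5.8 mm/day

ET₀ = 0.85 × 6.6 = 5.6100 mm/d
ETc = Kc × ET₀ = 1.03 × 5.6100 = 5.7783 mm/d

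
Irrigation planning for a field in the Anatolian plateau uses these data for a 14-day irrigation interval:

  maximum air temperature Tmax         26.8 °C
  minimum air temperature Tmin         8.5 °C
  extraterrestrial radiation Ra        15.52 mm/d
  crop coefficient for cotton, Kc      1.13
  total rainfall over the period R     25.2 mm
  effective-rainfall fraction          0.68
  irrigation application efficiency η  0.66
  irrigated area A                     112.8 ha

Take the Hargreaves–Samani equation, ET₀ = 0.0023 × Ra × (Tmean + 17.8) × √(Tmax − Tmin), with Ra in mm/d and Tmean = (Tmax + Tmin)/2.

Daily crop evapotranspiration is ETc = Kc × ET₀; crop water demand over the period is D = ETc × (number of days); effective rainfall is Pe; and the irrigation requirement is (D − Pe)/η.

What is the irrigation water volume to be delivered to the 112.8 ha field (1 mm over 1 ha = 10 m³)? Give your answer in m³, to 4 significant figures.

117100 m³

Tmean = (26.8 + 8.5)/2 = 17.65 °C
ET₀ = 0.0023 × 15.52 × (17.65 + 17.8) × √18.3 = 0.0023 × 15.52 × 35.45 × 4.2778 = 5.4132 mm/d
ETc = Kc × ET₀ = 1.13 × 5.4132 = 6.1169 mm/d
Crop demand D = ETc × 14 d = 6.1169 × 14 = 85.637 mm
Pe = 0.68 × 25.2 = 17.136 mm
D − Pe = 85.637 − 17.136 = 68.501 mm
Gross irrigation = 68.501 / 0.66 = 103.789 mm
Volume = 103.789 mm × 112.8 ha × 10 = 117074.0 m³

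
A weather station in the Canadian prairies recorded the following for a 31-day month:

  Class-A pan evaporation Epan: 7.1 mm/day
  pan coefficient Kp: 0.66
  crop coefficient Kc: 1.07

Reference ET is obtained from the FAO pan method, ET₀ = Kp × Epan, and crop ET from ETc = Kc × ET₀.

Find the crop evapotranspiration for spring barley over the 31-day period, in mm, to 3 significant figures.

ET₀ = 0.66 × 7.1 = 4.6860 mm/d
ETc = Kc × ET₀ = 1.07 × 4.6860 = 5.0140 mm/d
Over 31 days: 5.0140 × 31 = 155.434 mm

155 mm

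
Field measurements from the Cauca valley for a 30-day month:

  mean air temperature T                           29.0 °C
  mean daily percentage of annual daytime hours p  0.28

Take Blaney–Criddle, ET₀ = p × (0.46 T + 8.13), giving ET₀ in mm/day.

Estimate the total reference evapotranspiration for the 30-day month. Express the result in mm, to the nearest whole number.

180 mm

ET₀ = 0.28 × (0.46 × 29.0 + 8.13) = 0.28 × 21.470 = 6.0116 mm/d
Monthly total = 6.0116 × 30 = 180.348 mm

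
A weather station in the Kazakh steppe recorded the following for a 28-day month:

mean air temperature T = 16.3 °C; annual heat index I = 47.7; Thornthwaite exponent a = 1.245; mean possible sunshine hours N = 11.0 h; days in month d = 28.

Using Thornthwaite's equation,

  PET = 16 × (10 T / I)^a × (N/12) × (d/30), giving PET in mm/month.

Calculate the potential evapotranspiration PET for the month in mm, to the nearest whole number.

63 mm

10T/I = 10 × 16.3 / 47.7 = 3.4172
(10T/I)^a = 3.4172^1.245 = 4.6176
Uncorrected PET = 16 × 4.6176 = 73.882 mm
Correction = (N/12)(d/30) = (11.0/12)(28/30) = 0.8556
PET = 73.882 × 0.8556 = 63.213 mm/month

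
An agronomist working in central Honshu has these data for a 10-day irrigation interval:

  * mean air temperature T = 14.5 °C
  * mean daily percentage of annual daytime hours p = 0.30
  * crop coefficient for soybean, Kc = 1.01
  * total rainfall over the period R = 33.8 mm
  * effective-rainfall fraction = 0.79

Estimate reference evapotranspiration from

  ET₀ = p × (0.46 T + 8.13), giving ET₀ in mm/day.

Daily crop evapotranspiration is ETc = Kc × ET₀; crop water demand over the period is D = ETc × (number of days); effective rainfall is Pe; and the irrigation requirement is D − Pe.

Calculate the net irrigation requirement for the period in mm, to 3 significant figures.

18.1 mm

ET₀ = 0.30 × (0.46 × 14.5 + 8.13) = 0.30 × 14.800 = 4.4400 mm/d
ETc = Kc × ET₀ = 1.01 × 4.4400 = 4.4844 mm/d
Crop demand D = ETc × 10 d = 4.4844 × 10 = 44.844 mm
Pe = 0.79 × 33.8 = 26.702 mm
D − Pe = 44.844 − 26.702 = 18.142 mm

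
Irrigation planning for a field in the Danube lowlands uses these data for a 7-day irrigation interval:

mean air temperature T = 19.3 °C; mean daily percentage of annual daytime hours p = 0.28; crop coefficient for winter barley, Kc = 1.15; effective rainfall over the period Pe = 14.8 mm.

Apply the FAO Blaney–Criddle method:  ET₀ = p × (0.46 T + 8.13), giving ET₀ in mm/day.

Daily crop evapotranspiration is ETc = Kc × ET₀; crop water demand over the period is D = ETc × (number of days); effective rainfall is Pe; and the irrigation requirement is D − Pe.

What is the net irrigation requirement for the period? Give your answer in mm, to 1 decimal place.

ET₀ = 0.28 × (0.46 × 19.3 + 8.13) = 0.28 × 17.008 = 4.7622 mm/d
ETc = Kc × ET₀ = 1.15 × 4.7622 = 5.4765 mm/d
Crop demand D = ETc × 7 d = 5.4765 × 7 = 38.336 mm
D − Pe = 38.336 − 14.8 = 23.536 mm

23.5 mm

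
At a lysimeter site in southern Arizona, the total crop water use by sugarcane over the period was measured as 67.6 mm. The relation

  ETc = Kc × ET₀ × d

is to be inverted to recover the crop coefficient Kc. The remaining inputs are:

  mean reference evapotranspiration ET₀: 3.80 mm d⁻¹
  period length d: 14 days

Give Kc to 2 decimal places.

1.27

ETc = Kc × ET₀ × d  ⇒  Kc = ETc / (ET₀ × d)
Kc = 67.6 / (3.80 × 14) = 67.6 / 53.20 = 1.2707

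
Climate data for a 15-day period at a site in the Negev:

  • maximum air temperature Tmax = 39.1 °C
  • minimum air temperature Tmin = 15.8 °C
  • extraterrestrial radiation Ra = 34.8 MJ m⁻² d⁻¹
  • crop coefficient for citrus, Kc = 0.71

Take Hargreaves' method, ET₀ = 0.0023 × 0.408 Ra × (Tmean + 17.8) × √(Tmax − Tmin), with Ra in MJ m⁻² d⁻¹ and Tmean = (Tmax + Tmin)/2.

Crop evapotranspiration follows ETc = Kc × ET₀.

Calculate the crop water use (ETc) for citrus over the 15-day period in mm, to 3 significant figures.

Tmean = (39.1 + 15.8)/2 = 27.45 °C
0.408 Ra = 0.408 × 34.8 = 14.1984 mm/d equivalent
ET₀ = 0.0023 × 14.1984 × (27.45 + 17.8) × √23.3 = 0.0023 × 14.1984 × 45.25 × 4.8270 = 7.1329 mm/d
ETc = Kc × ET₀ = 0.71 × 7.1329 = 5.0644 mm/d
Over 15 days: 5.0644 × 15 = 75.966 mm

76.0 mm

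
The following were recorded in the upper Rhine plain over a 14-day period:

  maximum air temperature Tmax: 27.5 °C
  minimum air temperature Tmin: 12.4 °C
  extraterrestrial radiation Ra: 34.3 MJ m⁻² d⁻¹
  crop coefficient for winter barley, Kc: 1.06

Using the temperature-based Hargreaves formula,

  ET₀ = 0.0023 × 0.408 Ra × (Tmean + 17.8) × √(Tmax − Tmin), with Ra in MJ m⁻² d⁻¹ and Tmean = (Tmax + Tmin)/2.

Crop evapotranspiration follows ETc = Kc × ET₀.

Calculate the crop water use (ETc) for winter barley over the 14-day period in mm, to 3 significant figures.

70.1 mm

Tmean = (27.5 + 12.4)/2 = 19.95 °C
0.408 Ra = 0.408 × 34.3 = 13.9944 mm/d equivalent
ET₀ = 0.0023 × 13.9944 × (19.95 + 17.8) × √15.1 = 0.0023 × 13.9944 × 37.75 × 3.8859 = 4.7216 mm/d
ETc = Kc × ET₀ = 1.06 × 4.7216 = 5.0049 mm/d
Over 14 days: 5.0049 × 14 = 70.069 mm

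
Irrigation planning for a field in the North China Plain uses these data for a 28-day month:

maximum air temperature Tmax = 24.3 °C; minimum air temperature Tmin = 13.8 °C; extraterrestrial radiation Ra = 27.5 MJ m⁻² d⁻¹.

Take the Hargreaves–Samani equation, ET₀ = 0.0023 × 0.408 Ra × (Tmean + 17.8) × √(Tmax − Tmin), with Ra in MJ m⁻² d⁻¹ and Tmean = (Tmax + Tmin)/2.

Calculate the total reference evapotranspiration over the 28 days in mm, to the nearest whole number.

Tmean = (24.3 + 13.8)/2 = 19.05 °C
0.408 Ra = 0.408 × 27.5 = 11.2200 mm/d equivalent
ET₀ = 0.0023 × 11.2200 × (19.05 + 17.8) × √10.5 = 0.0023 × 11.2200 × 36.85 × 3.2404 = 3.0815 mm/d
Over 28 days: 3.0815 × 28 = 86.282 mm

86 mm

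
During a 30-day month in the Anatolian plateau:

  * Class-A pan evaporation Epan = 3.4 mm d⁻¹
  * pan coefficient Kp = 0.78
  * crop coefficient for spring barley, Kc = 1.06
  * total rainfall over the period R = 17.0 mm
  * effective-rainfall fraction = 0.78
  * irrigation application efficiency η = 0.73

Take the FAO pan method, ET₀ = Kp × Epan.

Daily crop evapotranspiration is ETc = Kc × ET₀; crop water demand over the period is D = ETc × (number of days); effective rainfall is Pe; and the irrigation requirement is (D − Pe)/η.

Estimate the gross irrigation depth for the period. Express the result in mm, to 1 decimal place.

ET₀ = 0.78 × 3.4 = 2.6520 mm/d
ETc = Kc × ET₀ = 1.06 × 2.6520 = 2.8111 mm/d
Crop demand D = ETc × 30 d = 2.8111 × 30 = 84.333 mm
Pe = 0.78 × 17.0 = 13.260 mm
D − Pe = 84.333 − 13.260 = 71.073 mm
Gross irrigation = 71.073 / 0.73 = 97.360 mm

97.4 mm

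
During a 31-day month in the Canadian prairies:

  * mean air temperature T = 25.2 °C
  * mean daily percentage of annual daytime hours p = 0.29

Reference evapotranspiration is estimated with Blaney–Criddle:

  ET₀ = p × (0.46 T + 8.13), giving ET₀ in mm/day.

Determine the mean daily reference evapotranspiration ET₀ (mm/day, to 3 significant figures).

5.72 mm/day

ET₀ = 0.29 × (0.46 × 25.2 + 8.13) = 0.29 × 19.722 = 5.7194 mm/d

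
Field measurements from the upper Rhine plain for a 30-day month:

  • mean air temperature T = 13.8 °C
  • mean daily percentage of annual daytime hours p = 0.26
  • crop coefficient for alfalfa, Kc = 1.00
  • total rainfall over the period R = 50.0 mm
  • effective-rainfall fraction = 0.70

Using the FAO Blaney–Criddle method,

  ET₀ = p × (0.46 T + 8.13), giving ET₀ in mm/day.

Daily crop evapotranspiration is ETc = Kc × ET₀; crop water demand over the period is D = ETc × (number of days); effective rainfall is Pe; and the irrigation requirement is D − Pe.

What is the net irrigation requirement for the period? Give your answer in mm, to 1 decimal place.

77.9 mm

ET₀ = 0.26 × (0.46 × 13.8 + 8.13) = 0.26 × 14.478 = 3.7643 mm/d
ETc = Kc × ET₀ = 1.00 × 3.7643 = 3.7643 mm/d
Crop demand D = ETc × 30 d = 3.7643 × 30 = 112.929 mm
Pe = 0.70 × 50.0 = 35.000 mm
D − Pe = 112.929 − 35.000 = 77.929 mm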